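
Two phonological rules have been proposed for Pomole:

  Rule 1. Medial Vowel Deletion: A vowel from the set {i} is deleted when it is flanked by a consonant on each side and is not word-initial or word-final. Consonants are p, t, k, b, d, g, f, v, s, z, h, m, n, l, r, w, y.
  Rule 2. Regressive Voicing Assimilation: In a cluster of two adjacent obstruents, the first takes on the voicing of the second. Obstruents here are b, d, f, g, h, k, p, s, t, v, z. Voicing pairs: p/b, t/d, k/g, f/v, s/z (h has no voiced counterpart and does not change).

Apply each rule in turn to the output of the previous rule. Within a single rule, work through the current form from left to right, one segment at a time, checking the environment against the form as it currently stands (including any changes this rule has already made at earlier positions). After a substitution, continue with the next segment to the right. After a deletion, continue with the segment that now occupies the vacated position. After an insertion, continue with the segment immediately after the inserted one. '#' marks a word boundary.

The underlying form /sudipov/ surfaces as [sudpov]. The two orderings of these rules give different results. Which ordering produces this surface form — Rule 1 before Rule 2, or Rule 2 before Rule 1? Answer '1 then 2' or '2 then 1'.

Order 1 then 2:
  1 Medial Vowel Deletion: [sudipov] → [sudpov]
  2 Regressive Voicing Assimilation: [sudpov] → [sutpov]
  result: [sutpov]
Order 2 then 1:
  2 Regressive Voicing Assimilation: no change — [sudipov]
  1 Medial Vowel Deletion: [sudipov] → [sudpov]
  result: [sudpov]

2 then 1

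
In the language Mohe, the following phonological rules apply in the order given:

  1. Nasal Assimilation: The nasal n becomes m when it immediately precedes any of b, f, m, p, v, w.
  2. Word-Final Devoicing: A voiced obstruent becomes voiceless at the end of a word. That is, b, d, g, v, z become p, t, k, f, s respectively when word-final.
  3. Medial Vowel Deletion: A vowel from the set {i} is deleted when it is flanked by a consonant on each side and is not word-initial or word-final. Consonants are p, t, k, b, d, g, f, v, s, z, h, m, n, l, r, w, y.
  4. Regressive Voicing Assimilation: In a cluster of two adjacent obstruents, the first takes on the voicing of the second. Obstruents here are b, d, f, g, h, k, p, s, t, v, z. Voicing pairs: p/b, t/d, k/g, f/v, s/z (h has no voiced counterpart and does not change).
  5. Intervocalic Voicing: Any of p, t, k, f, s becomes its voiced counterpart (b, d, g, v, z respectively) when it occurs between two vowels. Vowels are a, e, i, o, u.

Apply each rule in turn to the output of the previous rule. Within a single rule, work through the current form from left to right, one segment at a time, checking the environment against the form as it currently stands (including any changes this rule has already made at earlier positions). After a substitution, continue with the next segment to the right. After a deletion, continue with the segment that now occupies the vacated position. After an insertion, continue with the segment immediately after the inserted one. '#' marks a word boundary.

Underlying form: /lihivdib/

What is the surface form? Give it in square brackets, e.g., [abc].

1 Nasal Assimilation: no change — [lihivdib]
2 Word-Final Devoicing: [lihivdib] → [lihivdip]
3 Medial Vowel Deletion: [lihivdip] → [lhvdp]
4 Regressive Voicing Assimilation: [lhvdp] → [lhvtp]
5 Intervocalic Voicing: no change — [lhvtp]

[lhvtp]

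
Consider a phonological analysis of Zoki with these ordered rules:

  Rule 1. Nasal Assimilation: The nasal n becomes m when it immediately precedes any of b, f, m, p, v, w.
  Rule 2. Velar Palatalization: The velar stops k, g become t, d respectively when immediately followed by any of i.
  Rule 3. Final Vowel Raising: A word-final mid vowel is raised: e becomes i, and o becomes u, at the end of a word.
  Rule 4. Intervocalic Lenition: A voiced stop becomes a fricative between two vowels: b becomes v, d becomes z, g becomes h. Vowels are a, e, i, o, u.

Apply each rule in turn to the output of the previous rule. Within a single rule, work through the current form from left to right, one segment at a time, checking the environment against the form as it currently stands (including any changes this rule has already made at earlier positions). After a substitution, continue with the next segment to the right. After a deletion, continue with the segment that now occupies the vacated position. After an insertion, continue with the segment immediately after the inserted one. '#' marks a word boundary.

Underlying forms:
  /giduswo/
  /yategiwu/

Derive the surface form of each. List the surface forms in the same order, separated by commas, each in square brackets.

[dizuswu], [yateziwu]

/giduswo/:
  Rule 1 Nasal Assimilation: no change — [giduswo]
  Rule 2 Velar Palatalization: [giduswo] → [diduswo]
  Rule 3 Final Vowel Raising: [diduswo] → [diduswu]
  Rule 4 Intervocalic Lenition: [diduswu] → [dizuswu]
/yategiwu/:
  Rule 1 Nasal Assimilation: no change — [yategiwu]
  Rule 2 Velar Palatalization: [yategiwu] → [yatediwu]
  Rule 3 Final Vowel Raising: no change — [yatediwu]
  Rule 4 Intervocalic Lenition: [yatediwu] → [yateziwu]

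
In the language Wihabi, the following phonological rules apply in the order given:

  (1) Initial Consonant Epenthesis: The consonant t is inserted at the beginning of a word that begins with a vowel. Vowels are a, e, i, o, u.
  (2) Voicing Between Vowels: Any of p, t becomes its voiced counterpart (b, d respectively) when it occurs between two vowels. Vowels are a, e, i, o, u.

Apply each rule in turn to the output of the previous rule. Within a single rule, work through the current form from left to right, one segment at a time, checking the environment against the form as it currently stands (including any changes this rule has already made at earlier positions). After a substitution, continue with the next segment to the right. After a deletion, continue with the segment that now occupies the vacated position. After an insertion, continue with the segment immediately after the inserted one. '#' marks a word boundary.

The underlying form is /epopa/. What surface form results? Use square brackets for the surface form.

[teboba]

(1) Initial Consonant Epenthesis: [epopa] → [tepopa]
(2) Voicing Between Vowels: [tepopa] → [teboba]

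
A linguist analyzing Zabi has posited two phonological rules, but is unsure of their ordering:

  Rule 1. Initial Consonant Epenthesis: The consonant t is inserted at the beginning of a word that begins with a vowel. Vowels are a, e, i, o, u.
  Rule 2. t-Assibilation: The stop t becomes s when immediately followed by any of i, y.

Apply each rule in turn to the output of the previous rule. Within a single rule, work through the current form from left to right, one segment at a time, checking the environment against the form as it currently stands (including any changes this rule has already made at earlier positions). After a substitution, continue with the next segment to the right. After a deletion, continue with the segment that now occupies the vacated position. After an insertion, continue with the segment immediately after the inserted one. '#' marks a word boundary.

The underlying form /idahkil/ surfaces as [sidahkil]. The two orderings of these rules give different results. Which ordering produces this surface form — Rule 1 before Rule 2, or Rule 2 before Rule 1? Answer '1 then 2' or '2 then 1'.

1 then 2

Order 1 then 2:
  1 Initial Consonant Epenthesis: [idahkil] → [tidahkil]
  2 t-Assibilation: [tidahkil] → [sidahkil]
  result: [sidahkil]
Order 2 then 1:
  2 t-Assibilation: no change — [idahkil]
  1 Initial Consonant Epenthesis: [idahkil] → [tidahkil]
  result: [tidahkil]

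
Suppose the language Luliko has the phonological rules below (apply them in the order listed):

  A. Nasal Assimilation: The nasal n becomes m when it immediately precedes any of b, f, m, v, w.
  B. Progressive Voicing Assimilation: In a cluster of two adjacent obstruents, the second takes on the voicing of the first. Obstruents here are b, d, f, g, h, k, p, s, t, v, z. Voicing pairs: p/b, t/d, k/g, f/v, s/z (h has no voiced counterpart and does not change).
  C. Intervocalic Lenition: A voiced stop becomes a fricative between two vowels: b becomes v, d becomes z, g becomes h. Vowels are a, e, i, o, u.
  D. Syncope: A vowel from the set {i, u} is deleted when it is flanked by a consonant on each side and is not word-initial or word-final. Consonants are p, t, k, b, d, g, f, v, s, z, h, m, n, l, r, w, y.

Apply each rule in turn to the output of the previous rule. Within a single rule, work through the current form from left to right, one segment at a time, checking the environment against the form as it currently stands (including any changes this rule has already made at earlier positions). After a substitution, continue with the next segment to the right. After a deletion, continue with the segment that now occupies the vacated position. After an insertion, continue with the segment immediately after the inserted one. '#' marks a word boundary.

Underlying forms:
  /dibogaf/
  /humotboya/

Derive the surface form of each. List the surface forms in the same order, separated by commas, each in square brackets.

[dvohaf], [hmotpoya]

/dibogaf/:
  A Nasal Assimilation: no change — [dibogaf]
  B Progressive Voicing Assimilation: no change — [dibogaf]
  C Intervocalic Lenition: [dibogaf] → [divohaf]
  D Syncope: [divohaf] → [dvohaf]
/humotboya/:
  A Nasal Assimilation: no change — [humotboya]
  B Progressive Voicing Assimilation: [humotboya] → [humotpoya]
  C Intervocalic Lenition: no change — [humotpoya]
  D Syncope: [humotpoya] → [hmotpoya]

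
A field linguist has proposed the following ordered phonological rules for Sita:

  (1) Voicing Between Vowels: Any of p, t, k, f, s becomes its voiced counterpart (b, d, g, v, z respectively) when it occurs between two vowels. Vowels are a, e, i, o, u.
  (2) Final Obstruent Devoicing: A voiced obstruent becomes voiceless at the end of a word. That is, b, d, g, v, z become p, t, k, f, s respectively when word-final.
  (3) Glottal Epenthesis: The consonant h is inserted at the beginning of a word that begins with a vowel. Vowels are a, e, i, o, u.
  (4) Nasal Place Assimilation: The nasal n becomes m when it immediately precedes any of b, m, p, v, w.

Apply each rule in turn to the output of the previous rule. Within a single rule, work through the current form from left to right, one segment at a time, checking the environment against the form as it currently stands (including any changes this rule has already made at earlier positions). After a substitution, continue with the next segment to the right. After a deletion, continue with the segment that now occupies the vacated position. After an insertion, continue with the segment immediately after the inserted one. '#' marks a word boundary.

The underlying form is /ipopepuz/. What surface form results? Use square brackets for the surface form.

[hibobebus]

(1) Voicing Between Vowels: [ipopepuz] → [ibobebuz]
(2) Final Obstruent Devoicing: [ibobebuz] → [ibobebus]
(3) Glottal Epenthesis: [ibobebus] → [hibobebus]
(4) Nasal Place Assimilation: no change — [hibobebus]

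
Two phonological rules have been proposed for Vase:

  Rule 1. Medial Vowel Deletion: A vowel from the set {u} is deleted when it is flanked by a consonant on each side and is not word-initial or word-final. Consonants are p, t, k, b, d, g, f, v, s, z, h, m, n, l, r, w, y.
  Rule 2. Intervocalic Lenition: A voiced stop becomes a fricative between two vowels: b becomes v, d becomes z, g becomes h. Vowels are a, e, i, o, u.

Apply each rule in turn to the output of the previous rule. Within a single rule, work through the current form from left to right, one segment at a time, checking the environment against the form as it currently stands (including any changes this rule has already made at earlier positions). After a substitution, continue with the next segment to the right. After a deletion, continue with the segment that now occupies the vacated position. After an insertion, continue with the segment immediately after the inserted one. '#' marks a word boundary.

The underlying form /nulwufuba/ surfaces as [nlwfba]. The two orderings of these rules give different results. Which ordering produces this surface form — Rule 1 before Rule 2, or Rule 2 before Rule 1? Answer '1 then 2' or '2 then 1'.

1 then 2

Order 1 then 2:
  1 Medial Vowel Deletion: [nulwufuba] → [nlwfba]
  2 Intervocalic Lenition: no change — [nlwfba]
  result: [nlwfba]
Order 2 then 1:
  2 Intervocalic Lenition: [nulwufuba] → [nulwufuva]
  1 Medial Vowel Deletion: [nulwufuva] → [nlwfva]
  result: [nlwfva]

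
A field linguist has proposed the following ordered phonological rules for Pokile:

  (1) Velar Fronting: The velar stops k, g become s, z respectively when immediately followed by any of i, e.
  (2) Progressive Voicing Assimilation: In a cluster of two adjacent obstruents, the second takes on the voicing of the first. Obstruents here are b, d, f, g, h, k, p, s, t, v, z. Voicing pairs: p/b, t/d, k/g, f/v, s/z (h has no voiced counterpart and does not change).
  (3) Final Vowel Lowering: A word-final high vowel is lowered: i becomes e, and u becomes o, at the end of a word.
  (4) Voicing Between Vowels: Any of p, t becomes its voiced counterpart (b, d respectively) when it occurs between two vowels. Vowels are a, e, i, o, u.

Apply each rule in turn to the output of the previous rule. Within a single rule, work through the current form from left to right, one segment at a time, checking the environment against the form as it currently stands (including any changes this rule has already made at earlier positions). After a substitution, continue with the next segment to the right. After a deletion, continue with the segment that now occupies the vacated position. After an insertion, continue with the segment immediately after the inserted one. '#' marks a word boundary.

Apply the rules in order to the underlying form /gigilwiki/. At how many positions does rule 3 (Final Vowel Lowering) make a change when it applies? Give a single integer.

1

(1) Velar Fronting: [gigilwiki] → [zizilwisi]
(2) Progressive Voicing Assimilation: no change — [zizilwisi]
(3) Final Vowel Lowering: [zizilwisi] → [zizilwise]
(4) Voicing Between Vowels: no change — [zizilwise]
Rule 3 changed 1 position(s).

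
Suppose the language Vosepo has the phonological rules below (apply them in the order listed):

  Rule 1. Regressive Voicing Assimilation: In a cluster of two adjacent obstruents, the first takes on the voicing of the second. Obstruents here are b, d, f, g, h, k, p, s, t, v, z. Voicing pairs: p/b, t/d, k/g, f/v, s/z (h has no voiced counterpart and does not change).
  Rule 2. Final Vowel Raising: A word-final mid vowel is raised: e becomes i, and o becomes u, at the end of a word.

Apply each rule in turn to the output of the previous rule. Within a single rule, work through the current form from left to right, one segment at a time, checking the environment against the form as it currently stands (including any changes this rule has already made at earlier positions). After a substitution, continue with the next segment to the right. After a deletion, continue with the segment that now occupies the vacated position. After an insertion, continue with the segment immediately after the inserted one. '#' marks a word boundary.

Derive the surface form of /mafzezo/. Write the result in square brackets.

Rule 1 Regressive Voicing Assimilation: [mafzezo] → [mavzezo]
Rule 2 Final Vowel Raising: [mavzezo] → [mavzezu]

[mavzezu]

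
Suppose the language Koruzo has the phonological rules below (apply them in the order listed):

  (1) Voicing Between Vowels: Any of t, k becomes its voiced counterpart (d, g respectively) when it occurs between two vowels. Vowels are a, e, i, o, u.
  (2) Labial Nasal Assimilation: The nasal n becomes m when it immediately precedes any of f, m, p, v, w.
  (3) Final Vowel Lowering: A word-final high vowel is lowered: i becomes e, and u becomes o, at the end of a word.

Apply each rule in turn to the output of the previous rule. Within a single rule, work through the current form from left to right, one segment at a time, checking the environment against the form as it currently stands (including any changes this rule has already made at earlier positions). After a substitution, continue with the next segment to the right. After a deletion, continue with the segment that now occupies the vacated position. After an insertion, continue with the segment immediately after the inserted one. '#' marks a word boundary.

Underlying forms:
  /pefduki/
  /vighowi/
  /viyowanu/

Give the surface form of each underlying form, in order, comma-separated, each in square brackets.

[pefduge], [vighowe], [viyowano]

/pefduki/:
  (1) Voicing Between Vowels: [pefduki] → [pefdugi]
  (2) Labial Nasal Assimilation: no change — [pefdugi]
  (3) Final Vowel Lowering: [pefdugi] → [pefduge]
/vighowi/:
  (1) Voicing Between Vowels: no change — [vighowi]
  (2) Labial Nasal Assimilation: no change — [vighowi]
  (3) Final Vowel Lowering: [vighowi] → [vighowe]
/viyowanu/:
  (1) Voicing Between Vowels: no change — [viyowanu]
  (2) Labial Nasal Assimilation: no change — [viyowanu]
  (3) Final Vowel Lowering: [viyowanu] → [viyowano]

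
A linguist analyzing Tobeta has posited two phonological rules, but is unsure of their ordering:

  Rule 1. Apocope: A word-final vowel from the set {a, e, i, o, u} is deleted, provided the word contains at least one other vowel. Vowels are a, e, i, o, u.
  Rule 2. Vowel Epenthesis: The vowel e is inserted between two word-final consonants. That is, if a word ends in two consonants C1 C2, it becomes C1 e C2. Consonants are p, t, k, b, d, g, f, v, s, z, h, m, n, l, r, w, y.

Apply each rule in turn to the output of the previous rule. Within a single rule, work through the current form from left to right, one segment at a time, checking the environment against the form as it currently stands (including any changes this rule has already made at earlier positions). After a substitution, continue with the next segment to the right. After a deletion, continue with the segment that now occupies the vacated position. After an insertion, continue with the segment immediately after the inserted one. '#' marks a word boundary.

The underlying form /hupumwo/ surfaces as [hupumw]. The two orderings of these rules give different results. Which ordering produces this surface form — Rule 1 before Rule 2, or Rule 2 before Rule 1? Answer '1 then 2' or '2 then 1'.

2 then 1

Order 1 then 2:
  1 Apocope: [hupumwo] → [hupumw]
  2 Vowel Epenthesis: [hupumw] → [hupumew]
  result: [hupumew]
Order 2 then 1:
  2 Vowel Epenthesis: no change — [hupumwo]
  1 Apocope: [hupumwo] → [hupumw]
  result: [hupumw]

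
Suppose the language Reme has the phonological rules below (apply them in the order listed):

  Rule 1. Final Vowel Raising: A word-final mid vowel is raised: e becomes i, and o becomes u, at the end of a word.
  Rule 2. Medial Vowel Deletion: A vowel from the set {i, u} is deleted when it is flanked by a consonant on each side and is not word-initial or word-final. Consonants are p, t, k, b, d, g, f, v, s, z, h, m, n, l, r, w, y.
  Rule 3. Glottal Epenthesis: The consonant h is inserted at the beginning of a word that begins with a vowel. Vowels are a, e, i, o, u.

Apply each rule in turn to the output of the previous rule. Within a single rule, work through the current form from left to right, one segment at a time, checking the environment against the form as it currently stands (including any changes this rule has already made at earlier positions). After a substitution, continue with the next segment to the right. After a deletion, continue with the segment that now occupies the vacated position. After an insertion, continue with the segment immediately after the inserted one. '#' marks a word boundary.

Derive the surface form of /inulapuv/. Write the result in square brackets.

[hinlapv]

Rule 1 Final Vowel Raising: no change — [inulapuv]
Rule 2 Medial Vowel Deletion: [inulapuv] → [inlapv]
Rule 3 Glottal Epenthesis: [inlapv] → [hinlapv]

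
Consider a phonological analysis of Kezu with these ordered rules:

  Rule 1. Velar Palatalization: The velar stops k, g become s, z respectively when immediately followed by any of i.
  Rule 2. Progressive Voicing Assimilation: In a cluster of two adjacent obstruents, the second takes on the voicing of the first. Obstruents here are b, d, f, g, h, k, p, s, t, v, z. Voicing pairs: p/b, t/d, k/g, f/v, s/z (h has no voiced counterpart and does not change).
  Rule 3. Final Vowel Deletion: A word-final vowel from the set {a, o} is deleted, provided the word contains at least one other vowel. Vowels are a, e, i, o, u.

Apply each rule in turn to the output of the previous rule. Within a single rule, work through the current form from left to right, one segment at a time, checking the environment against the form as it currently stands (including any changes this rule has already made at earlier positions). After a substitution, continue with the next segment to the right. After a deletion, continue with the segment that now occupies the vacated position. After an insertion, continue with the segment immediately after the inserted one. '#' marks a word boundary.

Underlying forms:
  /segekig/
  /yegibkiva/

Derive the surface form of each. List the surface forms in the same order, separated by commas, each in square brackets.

[segesig], [yezibziv]

/segekig/:
  Rule 1 Velar Palatalization: [segekig] → [segesig]
  Rule 2 Progressive Voicing Assimilation: no change — [segesig]
  Rule 3 Final Vowel Deletion: no change — [segesig]
/yegibkiva/:
  Rule 1 Velar Palatalization: [yegibkiva] → [yezibsiva]
  Rule 2 Progressive Voicing Assimilation: [yezibsiva] → [yezibziva]
  Rule 3 Final Vowel Deletion: [yezibziva] → [yezibziv]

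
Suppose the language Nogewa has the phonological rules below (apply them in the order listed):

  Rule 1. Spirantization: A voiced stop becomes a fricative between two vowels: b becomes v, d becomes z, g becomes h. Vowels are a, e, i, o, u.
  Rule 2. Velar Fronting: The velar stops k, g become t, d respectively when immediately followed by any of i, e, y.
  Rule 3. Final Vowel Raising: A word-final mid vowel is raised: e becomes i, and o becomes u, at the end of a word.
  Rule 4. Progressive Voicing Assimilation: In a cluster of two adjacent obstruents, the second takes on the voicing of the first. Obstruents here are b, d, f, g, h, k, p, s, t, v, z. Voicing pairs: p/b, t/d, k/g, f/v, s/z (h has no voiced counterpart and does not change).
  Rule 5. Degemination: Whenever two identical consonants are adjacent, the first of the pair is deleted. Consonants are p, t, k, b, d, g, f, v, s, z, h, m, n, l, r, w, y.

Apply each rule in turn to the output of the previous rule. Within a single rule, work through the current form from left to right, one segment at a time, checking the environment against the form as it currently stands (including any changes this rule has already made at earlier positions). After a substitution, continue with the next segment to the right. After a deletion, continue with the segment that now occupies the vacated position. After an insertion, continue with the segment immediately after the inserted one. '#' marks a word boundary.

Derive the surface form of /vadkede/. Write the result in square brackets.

[vadezi]

Rule 1 Spirantization: [vadkede] → [vadkeze]
Rule 2 Velar Fronting: [vadkeze] → [vadteze]
Rule 3 Final Vowel Raising: [vadteze] → [vadtezi]
Rule 4 Progressive Voicing Assimilation: [vadtezi] → [vaddezi]
Rule 5 Degemination: [vaddezi] → [vadezi]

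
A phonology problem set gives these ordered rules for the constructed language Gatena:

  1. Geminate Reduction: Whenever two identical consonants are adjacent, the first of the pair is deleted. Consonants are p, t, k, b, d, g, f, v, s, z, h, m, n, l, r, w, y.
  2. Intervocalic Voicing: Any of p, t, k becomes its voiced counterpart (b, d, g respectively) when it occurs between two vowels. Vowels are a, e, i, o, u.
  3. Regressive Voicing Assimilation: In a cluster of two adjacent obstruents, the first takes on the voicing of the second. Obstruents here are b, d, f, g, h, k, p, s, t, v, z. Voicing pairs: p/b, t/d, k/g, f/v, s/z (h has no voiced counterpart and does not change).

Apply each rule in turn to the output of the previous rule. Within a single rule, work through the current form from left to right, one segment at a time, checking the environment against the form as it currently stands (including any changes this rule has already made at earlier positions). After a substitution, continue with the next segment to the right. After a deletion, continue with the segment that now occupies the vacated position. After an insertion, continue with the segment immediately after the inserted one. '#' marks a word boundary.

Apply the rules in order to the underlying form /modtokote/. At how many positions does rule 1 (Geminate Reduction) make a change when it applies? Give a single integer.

1 Geminate Reduction: no change — [modtokote]
2 Intervocalic Voicing: [modtokote] → [modtogode]
3 Regressive Voicing Assimilation: [modtogode] → [mottogode]
Rule 1 changed 0 position(s).

0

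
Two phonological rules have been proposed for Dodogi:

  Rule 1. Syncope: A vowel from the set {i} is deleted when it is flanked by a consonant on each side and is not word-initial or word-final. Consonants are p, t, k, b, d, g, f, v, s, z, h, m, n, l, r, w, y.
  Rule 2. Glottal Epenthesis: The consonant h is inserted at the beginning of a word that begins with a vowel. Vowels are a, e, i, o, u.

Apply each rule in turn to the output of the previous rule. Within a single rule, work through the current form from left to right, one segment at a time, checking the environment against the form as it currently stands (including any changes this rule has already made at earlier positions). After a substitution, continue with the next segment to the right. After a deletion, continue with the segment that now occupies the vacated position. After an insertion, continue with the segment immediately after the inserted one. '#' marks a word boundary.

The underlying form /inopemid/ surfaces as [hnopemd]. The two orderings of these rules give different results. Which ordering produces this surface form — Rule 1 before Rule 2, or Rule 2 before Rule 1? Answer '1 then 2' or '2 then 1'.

Order 1 then 2:
  1 Syncope: [inopemid] → [inopemd]
  2 Glottal Epenthesis: [inopemd] → [hinopemd]
  result: [hinopemd]
Order 2 then 1:
  2 Glottal Epenthesis: [inopemid] → [hinopemid]
  1 Syncope: [hinopemid] → [hnopemd]
  result: [hnopemd]

2 then 1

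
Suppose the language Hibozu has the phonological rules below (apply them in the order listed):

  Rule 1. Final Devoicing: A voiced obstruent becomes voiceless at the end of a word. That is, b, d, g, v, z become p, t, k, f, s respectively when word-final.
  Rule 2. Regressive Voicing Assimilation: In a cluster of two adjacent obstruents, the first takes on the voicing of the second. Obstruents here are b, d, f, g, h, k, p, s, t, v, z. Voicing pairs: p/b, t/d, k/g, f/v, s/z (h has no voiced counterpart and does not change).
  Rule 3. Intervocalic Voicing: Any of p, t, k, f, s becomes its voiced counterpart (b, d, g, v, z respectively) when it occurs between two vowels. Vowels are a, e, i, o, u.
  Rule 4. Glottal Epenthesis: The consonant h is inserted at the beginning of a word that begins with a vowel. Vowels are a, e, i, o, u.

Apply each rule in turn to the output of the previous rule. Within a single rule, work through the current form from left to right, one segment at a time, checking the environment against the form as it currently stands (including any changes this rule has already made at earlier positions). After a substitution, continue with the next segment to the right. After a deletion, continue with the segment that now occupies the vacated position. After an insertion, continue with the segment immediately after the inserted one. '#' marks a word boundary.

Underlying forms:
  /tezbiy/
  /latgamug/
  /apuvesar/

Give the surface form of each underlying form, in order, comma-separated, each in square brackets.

[tezbiy], [ladgamuk], [habuvezar]

/tezbiy/:
  Rule 1 Final Devoicing: no change — [tezbiy]
  Rule 2 Regressive Voicing Assimilation: no change — [tezbiy]
  Rule 3 Intervocalic Voicing: no change — [tezbiy]
  Rule 4 Glottal Epenthesis: no change — [tezbiy]
/latgamug/:
  Rule 1 Final Devoicing: [latgamug] → [latgamuk]
  Rule 2 Regressive Voicing Assimilation: [latgamuk] → [ladgamuk]
  Rule 3 Intervocalic Voicing: no change — [ladgamuk]
  Rule 4 Glottal Epenthesis: no change — [ladgamuk]
/apuvesar/:
  Rule 1 Final Devoicing: no change — [apuvesar]
  Rule 2 Regressive Voicing Assimilation: no change — [apuvesar]
  Rule 3 Intervocalic Voicing: [apuvesar] → [abuvezar]
  Rule 4 Glottal Epenthesis: [abuvezar] → [habuvezar]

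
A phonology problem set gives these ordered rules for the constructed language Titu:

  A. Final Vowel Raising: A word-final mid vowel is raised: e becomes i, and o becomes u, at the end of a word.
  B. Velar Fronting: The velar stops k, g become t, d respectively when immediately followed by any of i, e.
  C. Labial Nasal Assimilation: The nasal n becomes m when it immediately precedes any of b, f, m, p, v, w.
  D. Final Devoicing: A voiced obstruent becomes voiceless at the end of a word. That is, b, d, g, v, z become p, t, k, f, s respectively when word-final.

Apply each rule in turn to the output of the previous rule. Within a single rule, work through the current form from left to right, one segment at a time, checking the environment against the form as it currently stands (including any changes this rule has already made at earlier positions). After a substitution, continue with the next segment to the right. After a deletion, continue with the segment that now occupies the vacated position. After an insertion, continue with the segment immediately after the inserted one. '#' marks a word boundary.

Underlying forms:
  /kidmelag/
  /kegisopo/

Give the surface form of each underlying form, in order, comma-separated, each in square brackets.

/kidmelag/:
  A Final Vowel Raising: no change — [kidmelag]
  B Velar Fronting: [kidmelag] → [tidmelag]
  C Labial Nasal Assimilation: no change — [tidmelag]
  D Final Devoicing: [tidmelag] → [tidmelak]
/kegisopo/:
  A Final Vowel Raising: [kegisopo] → [kegisopu]
  B Velar Fronting: [kegisopu] → [tedisopu]
  C Labial Nasal Assimilation: no change — [tedisopu]
  D Final Devoicing: no change — [tedisopu]

[tidmelak], [tedisopu]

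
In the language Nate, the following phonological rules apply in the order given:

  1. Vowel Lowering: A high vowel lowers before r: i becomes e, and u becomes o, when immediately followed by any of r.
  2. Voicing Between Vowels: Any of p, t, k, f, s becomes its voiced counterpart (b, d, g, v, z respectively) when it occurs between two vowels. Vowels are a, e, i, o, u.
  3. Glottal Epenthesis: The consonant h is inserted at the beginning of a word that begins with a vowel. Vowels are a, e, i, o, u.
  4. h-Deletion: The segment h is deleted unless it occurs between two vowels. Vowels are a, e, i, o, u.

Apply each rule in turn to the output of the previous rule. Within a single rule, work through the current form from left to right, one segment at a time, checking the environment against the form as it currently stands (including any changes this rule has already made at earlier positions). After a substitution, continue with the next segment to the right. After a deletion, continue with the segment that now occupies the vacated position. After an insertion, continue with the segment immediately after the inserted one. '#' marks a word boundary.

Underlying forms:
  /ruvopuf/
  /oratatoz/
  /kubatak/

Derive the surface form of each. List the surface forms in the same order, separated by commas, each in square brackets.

[ruvobuf], [oradadoz], [kubadak]

/ruvopuf/:
  1 Vowel Lowering: no change — [ruvopuf]
  2 Voicing Between Vowels: [ruvopuf] → [ruvobuf]
  3 Glottal Epenthesis: no change — [ruvobuf]
  4 h-Deletion: no change — [ruvobuf]
/oratatoz/:
  1 Vowel Lowering: no change — [oratatoz]
  2 Voicing Between Vowels: [oratatoz] → [oradadoz]
  3 Glottal Epenthesis: [oradadoz] → [horadadoz]
  4 h-Deletion: [horadadoz] → [oradadoz]
/kubatak/:
  1 Vowel Lowering: no change — [kubatak]
  2 Voicing Between Vowels: [kubatak] → [kubadak]
  3 Glottal Epenthesis: no change — [kubadak]
  4 h-Deletion: no change — [kubadak]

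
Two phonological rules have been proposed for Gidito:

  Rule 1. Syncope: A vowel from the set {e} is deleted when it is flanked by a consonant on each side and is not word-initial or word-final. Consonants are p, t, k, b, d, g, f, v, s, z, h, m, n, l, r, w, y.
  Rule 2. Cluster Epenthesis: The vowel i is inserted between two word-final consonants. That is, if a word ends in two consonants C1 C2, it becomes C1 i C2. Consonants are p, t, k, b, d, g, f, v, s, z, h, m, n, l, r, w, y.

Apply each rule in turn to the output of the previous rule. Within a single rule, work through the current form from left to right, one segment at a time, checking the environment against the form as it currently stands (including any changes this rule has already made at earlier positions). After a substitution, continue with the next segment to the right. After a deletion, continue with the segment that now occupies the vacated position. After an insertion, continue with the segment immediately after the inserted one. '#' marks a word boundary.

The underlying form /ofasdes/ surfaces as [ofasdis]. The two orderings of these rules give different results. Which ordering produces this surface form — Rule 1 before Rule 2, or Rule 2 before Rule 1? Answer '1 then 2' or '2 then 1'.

1 then 2

Order 1 then 2:
  1 Syncope: [ofasdes] → [ofasds]
  2 Cluster Epenthesis: [ofasds] → [ofasdis]
  result: [ofasdis]
Order 2 then 1:
  2 Cluster Epenthesis: no change — [ofasdes]
  1 Syncope: [ofasdes] → [ofasds]
  result: [ofasds]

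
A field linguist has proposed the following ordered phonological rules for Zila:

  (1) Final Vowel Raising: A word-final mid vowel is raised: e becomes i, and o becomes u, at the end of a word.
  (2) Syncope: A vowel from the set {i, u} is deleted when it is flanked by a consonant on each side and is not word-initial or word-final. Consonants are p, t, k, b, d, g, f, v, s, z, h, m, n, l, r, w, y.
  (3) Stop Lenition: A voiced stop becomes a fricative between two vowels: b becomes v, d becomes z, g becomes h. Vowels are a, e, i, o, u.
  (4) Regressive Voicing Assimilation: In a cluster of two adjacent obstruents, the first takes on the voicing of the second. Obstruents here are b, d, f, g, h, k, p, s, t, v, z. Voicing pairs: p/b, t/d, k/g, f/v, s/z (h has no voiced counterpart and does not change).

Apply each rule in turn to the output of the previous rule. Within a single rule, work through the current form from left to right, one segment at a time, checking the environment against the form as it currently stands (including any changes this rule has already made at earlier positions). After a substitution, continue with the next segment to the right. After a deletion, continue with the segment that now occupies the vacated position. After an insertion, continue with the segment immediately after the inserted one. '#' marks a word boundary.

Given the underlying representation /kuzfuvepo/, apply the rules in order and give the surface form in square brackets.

(1) Final Vowel Raising: [kuzfuvepo] → [kuzfuvepu]
(2) Syncope: [kuzfuvepu] → [kzfvepu]
(3) Stop Lenition: no change — [kzfvepu]
(4) Regressive Voicing Assimilation: [kzfvepu] → [gsvvepu]

[gsvvepu]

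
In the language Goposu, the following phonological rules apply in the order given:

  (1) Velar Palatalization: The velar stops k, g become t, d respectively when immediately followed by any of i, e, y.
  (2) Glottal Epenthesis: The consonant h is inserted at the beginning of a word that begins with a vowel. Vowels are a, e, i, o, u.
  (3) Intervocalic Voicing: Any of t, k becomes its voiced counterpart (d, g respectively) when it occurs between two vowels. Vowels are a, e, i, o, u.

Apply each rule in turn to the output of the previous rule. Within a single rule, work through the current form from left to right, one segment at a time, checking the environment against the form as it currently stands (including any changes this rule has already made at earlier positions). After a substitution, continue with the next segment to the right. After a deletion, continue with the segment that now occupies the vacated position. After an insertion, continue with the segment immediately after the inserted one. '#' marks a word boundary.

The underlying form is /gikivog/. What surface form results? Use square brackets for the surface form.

(1) Velar Palatalization: [gikivog] → [ditivog]
(2) Glottal Epenthesis: no change — [ditivog]
(3) Intervocalic Voicing: [ditivog] → [didivog]

[didivog]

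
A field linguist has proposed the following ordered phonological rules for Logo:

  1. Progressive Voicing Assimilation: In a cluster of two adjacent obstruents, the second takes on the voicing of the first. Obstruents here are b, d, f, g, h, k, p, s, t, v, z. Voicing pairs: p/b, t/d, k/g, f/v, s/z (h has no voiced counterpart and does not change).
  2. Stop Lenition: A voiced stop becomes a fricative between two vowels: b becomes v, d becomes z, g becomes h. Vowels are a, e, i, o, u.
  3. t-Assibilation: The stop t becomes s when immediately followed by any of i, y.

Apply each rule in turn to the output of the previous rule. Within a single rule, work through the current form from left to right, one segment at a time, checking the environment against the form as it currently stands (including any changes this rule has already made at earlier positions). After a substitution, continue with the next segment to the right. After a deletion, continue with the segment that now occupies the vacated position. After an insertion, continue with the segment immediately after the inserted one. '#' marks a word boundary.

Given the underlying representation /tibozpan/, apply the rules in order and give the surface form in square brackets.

[sivozban]

1 Progressive Voicing Assimilation: [tibozpan] → [tibozban]
2 Stop Lenition: [tibozban] → [tivozban]
3 t-Assibilation: [tivozban] → [sivozban]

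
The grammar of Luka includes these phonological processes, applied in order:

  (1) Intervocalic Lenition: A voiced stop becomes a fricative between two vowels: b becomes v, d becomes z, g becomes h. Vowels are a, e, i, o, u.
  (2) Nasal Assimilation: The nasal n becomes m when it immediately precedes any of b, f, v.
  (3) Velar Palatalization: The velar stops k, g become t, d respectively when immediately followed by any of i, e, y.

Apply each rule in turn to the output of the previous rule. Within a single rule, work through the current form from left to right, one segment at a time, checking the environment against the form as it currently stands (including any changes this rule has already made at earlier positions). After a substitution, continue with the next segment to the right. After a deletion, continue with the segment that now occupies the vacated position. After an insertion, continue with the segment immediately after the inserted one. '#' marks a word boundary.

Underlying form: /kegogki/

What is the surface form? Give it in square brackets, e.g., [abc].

[tehogti]

(1) Intervocalic Lenition: [kegogki] → [kehogki]
(2) Nasal Assimilation: no change — [kehogki]
(3) Velar Palatalization: [kehogki] → [tehogti]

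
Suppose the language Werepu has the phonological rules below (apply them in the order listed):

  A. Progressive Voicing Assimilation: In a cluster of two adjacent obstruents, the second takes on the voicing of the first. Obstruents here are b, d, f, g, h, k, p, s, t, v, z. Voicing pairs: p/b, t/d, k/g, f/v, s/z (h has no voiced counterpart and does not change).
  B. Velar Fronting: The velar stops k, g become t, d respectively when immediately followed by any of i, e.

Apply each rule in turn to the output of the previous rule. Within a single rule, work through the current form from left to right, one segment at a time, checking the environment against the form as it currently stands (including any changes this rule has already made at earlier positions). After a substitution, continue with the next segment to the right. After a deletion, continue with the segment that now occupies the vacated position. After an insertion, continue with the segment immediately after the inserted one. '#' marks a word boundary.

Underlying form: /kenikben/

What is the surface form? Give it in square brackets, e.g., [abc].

[tenikpen]

A Progressive Voicing Assimilation: [kenikben] → [kenikpen]
B Velar Fronting: [kenikpen] → [tenikpen]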